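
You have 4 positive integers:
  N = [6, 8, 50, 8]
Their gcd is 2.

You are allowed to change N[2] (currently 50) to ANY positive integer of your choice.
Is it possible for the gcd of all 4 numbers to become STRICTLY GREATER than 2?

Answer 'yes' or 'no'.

Current gcd = 2
gcd of all OTHER numbers (without N[2]=50): gcd([6, 8, 8]) = 2
The new gcd after any change is gcd(2, new_value).
This can be at most 2.
Since 2 = old gcd 2, the gcd can only stay the same or decrease.

Answer: no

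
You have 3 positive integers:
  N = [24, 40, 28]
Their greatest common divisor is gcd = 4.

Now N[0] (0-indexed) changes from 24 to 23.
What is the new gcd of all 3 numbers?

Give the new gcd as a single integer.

Answer: 1

Derivation:
Numbers: [24, 40, 28], gcd = 4
Change: index 0, 24 -> 23
gcd of the OTHER numbers (without index 0): gcd([40, 28]) = 4
New gcd = gcd(g_others, new_val) = gcd(4, 23) = 1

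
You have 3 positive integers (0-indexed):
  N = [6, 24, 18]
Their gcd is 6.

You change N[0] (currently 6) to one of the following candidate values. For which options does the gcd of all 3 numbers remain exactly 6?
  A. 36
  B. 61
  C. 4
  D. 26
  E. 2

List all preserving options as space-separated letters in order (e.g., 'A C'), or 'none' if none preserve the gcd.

Old gcd = 6; gcd of others (without N[0]) = 6
New gcd for candidate v: gcd(6, v). Preserves old gcd iff gcd(6, v) = 6.
  Option A: v=36, gcd(6,36)=6 -> preserves
  Option B: v=61, gcd(6,61)=1 -> changes
  Option C: v=4, gcd(6,4)=2 -> changes
  Option D: v=26, gcd(6,26)=2 -> changes
  Option E: v=2, gcd(6,2)=2 -> changes

Answer: A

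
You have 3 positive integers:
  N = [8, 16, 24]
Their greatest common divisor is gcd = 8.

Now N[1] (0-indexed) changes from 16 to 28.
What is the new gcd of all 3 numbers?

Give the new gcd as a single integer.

Answer: 4

Derivation:
Numbers: [8, 16, 24], gcd = 8
Change: index 1, 16 -> 28
gcd of the OTHER numbers (without index 1): gcd([8, 24]) = 8
New gcd = gcd(g_others, new_val) = gcd(8, 28) = 4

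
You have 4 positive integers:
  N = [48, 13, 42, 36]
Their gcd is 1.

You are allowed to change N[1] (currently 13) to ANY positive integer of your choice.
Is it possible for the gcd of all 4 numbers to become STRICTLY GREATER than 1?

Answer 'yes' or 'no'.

Answer: yes

Derivation:
Current gcd = 1
gcd of all OTHER numbers (without N[1]=13): gcd([48, 42, 36]) = 6
The new gcd after any change is gcd(6, new_value).
This can be at most 6.
Since 6 > old gcd 1, the gcd CAN increase (e.g., set N[1] = 6).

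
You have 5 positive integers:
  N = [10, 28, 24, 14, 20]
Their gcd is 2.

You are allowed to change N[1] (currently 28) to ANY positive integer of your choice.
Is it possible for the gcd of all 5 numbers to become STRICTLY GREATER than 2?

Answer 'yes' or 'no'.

Current gcd = 2
gcd of all OTHER numbers (without N[1]=28): gcd([10, 24, 14, 20]) = 2
The new gcd after any change is gcd(2, new_value).
This can be at most 2.
Since 2 = old gcd 2, the gcd can only stay the same or decrease.

Answer: no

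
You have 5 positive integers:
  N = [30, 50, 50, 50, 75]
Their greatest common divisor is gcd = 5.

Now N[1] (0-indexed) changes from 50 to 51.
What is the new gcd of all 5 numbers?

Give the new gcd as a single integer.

Answer: 1

Derivation:
Numbers: [30, 50, 50, 50, 75], gcd = 5
Change: index 1, 50 -> 51
gcd of the OTHER numbers (without index 1): gcd([30, 50, 50, 75]) = 5
New gcd = gcd(g_others, new_val) = gcd(5, 51) = 1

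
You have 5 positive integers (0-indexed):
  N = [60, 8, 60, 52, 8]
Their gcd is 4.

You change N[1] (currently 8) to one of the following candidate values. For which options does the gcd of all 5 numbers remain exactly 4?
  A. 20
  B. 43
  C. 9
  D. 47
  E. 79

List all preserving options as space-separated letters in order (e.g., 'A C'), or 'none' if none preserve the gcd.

Old gcd = 4; gcd of others (without N[1]) = 4
New gcd for candidate v: gcd(4, v). Preserves old gcd iff gcd(4, v) = 4.
  Option A: v=20, gcd(4,20)=4 -> preserves
  Option B: v=43, gcd(4,43)=1 -> changes
  Option C: v=9, gcd(4,9)=1 -> changes
  Option D: v=47, gcd(4,47)=1 -> changes
  Option E: v=79, gcd(4,79)=1 -> changes

Answer: A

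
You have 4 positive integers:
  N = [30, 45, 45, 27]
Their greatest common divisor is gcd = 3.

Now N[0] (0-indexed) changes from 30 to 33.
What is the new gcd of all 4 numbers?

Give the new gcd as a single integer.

Answer: 3

Derivation:
Numbers: [30, 45, 45, 27], gcd = 3
Change: index 0, 30 -> 33
gcd of the OTHER numbers (without index 0): gcd([45, 45, 27]) = 9
New gcd = gcd(g_others, new_val) = gcd(9, 33) = 3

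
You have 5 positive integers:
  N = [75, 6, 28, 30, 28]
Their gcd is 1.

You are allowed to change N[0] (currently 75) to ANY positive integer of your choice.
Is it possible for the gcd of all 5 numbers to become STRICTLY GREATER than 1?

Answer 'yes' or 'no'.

Answer: yes

Derivation:
Current gcd = 1
gcd of all OTHER numbers (without N[0]=75): gcd([6, 28, 30, 28]) = 2
The new gcd after any change is gcd(2, new_value).
This can be at most 2.
Since 2 > old gcd 1, the gcd CAN increase (e.g., set N[0] = 2).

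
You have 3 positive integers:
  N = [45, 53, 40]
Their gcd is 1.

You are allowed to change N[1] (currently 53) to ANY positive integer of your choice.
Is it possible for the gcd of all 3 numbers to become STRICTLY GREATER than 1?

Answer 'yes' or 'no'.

Answer: yes

Derivation:
Current gcd = 1
gcd of all OTHER numbers (without N[1]=53): gcd([45, 40]) = 5
The new gcd after any change is gcd(5, new_value).
This can be at most 5.
Since 5 > old gcd 1, the gcd CAN increase (e.g., set N[1] = 5).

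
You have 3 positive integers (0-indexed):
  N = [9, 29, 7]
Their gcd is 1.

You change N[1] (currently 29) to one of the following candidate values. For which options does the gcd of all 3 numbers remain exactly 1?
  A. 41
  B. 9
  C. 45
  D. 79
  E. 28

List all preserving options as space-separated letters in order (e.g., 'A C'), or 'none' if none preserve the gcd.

Answer: A B C D E

Derivation:
Old gcd = 1; gcd of others (without N[1]) = 1
New gcd for candidate v: gcd(1, v). Preserves old gcd iff gcd(1, v) = 1.
  Option A: v=41, gcd(1,41)=1 -> preserves
  Option B: v=9, gcd(1,9)=1 -> preserves
  Option C: v=45, gcd(1,45)=1 -> preserves
  Option D: v=79, gcd(1,79)=1 -> preserves
  Option E: v=28, gcd(1,28)=1 -> preserves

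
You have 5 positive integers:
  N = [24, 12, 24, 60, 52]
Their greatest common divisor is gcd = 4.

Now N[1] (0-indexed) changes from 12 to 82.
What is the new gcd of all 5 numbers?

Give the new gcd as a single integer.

Numbers: [24, 12, 24, 60, 52], gcd = 4
Change: index 1, 12 -> 82
gcd of the OTHER numbers (without index 1): gcd([24, 24, 60, 52]) = 4
New gcd = gcd(g_others, new_val) = gcd(4, 82) = 2

Answer: 2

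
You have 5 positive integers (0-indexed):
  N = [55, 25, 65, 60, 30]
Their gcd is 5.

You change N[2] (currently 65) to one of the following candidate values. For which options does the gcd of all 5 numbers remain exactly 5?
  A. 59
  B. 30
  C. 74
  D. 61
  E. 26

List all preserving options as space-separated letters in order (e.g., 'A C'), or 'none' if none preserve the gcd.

Old gcd = 5; gcd of others (without N[2]) = 5
New gcd for candidate v: gcd(5, v). Preserves old gcd iff gcd(5, v) = 5.
  Option A: v=59, gcd(5,59)=1 -> changes
  Option B: v=30, gcd(5,30)=5 -> preserves
  Option C: v=74, gcd(5,74)=1 -> changes
  Option D: v=61, gcd(5,61)=1 -> changes
  Option E: v=26, gcd(5,26)=1 -> changes

Answer: B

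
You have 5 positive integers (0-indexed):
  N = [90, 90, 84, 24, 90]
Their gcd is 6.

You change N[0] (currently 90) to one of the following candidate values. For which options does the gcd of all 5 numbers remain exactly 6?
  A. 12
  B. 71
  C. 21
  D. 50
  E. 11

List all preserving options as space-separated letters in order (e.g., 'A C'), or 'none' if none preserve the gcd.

Answer: A

Derivation:
Old gcd = 6; gcd of others (without N[0]) = 6
New gcd for candidate v: gcd(6, v). Preserves old gcd iff gcd(6, v) = 6.
  Option A: v=12, gcd(6,12)=6 -> preserves
  Option B: v=71, gcd(6,71)=1 -> changes
  Option C: v=21, gcd(6,21)=3 -> changes
  Option D: v=50, gcd(6,50)=2 -> changes
  Option E: v=11, gcd(6,11)=1 -> changes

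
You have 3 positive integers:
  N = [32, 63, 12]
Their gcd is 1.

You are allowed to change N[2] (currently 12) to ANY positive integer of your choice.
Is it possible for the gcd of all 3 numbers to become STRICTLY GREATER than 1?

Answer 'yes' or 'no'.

Current gcd = 1
gcd of all OTHER numbers (without N[2]=12): gcd([32, 63]) = 1
The new gcd after any change is gcd(1, new_value).
This can be at most 1.
Since 1 = old gcd 1, the gcd can only stay the same or decrease.

Answer: no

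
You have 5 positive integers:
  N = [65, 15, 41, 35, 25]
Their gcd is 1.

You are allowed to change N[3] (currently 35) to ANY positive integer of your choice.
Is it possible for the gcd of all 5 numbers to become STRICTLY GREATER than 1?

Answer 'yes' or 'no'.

Answer: no

Derivation:
Current gcd = 1
gcd of all OTHER numbers (without N[3]=35): gcd([65, 15, 41, 25]) = 1
The new gcd after any change is gcd(1, new_value).
This can be at most 1.
Since 1 = old gcd 1, the gcd can only stay the same or decrease.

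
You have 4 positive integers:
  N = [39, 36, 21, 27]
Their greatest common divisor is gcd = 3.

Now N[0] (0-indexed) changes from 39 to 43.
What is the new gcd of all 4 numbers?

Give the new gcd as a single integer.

Numbers: [39, 36, 21, 27], gcd = 3
Change: index 0, 39 -> 43
gcd of the OTHER numbers (without index 0): gcd([36, 21, 27]) = 3
New gcd = gcd(g_others, new_val) = gcd(3, 43) = 1

Answer: 1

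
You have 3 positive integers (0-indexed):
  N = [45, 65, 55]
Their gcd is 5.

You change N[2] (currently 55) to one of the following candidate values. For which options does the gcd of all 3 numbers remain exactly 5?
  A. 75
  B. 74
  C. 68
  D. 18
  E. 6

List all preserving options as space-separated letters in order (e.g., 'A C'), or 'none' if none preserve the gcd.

Old gcd = 5; gcd of others (without N[2]) = 5
New gcd for candidate v: gcd(5, v). Preserves old gcd iff gcd(5, v) = 5.
  Option A: v=75, gcd(5,75)=5 -> preserves
  Option B: v=74, gcd(5,74)=1 -> changes
  Option C: v=68, gcd(5,68)=1 -> changes
  Option D: v=18, gcd(5,18)=1 -> changes
  Option E: v=6, gcd(5,6)=1 -> changes

Answer: A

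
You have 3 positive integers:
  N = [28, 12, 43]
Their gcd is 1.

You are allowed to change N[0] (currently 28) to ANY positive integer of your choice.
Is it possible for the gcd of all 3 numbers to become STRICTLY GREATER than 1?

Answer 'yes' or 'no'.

Answer: no

Derivation:
Current gcd = 1
gcd of all OTHER numbers (without N[0]=28): gcd([12, 43]) = 1
The new gcd after any change is gcd(1, new_value).
This can be at most 1.
Since 1 = old gcd 1, the gcd can only stay the same or decrease.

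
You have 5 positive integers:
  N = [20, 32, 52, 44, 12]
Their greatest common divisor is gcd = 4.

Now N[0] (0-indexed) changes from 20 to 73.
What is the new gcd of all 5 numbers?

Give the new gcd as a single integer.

Answer: 1

Derivation:
Numbers: [20, 32, 52, 44, 12], gcd = 4
Change: index 0, 20 -> 73
gcd of the OTHER numbers (without index 0): gcd([32, 52, 44, 12]) = 4
New gcd = gcd(g_others, new_val) = gcd(4, 73) = 1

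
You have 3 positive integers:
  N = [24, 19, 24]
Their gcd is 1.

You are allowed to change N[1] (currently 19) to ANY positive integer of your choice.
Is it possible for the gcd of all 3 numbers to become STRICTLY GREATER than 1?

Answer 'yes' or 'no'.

Answer: yes

Derivation:
Current gcd = 1
gcd of all OTHER numbers (without N[1]=19): gcd([24, 24]) = 24
The new gcd after any change is gcd(24, new_value).
This can be at most 24.
Since 24 > old gcd 1, the gcd CAN increase (e.g., set N[1] = 24).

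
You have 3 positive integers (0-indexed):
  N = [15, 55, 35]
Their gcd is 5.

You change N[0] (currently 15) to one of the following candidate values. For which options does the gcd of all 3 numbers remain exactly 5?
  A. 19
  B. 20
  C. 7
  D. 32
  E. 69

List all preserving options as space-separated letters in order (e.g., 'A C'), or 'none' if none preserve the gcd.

Old gcd = 5; gcd of others (without N[0]) = 5
New gcd for candidate v: gcd(5, v). Preserves old gcd iff gcd(5, v) = 5.
  Option A: v=19, gcd(5,19)=1 -> changes
  Option B: v=20, gcd(5,20)=5 -> preserves
  Option C: v=7, gcd(5,7)=1 -> changes
  Option D: v=32, gcd(5,32)=1 -> changes
  Option E: v=69, gcd(5,69)=1 -> changes

Answer: B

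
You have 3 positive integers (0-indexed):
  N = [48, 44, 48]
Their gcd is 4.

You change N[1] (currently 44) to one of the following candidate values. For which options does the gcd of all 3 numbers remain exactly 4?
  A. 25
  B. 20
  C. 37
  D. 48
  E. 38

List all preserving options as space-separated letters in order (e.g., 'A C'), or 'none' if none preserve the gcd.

Old gcd = 4; gcd of others (without N[1]) = 48
New gcd for candidate v: gcd(48, v). Preserves old gcd iff gcd(48, v) = 4.
  Option A: v=25, gcd(48,25)=1 -> changes
  Option B: v=20, gcd(48,20)=4 -> preserves
  Option C: v=37, gcd(48,37)=1 -> changes
  Option D: v=48, gcd(48,48)=48 -> changes
  Option E: v=38, gcd(48,38)=2 -> changes

Answer: B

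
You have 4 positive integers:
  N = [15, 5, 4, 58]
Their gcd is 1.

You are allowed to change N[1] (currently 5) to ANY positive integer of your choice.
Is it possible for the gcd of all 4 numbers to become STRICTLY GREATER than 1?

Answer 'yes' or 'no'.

Answer: no

Derivation:
Current gcd = 1
gcd of all OTHER numbers (without N[1]=5): gcd([15, 4, 58]) = 1
The new gcd after any change is gcd(1, new_value).
This can be at most 1.
Since 1 = old gcd 1, the gcd can only stay the same or decrease.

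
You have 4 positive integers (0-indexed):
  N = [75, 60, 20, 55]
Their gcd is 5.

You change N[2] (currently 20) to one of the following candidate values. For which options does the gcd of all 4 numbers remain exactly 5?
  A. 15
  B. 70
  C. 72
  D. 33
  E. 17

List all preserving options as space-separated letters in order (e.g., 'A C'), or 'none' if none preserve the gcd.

Old gcd = 5; gcd of others (without N[2]) = 5
New gcd for candidate v: gcd(5, v). Preserves old gcd iff gcd(5, v) = 5.
  Option A: v=15, gcd(5,15)=5 -> preserves
  Option B: v=70, gcd(5,70)=5 -> preserves
  Option C: v=72, gcd(5,72)=1 -> changes
  Option D: v=33, gcd(5,33)=1 -> changes
  Option E: v=17, gcd(5,17)=1 -> changes

Answer: A B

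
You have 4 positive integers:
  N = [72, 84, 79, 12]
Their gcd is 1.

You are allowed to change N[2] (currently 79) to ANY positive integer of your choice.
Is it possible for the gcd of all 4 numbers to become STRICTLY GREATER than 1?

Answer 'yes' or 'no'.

Answer: yes

Derivation:
Current gcd = 1
gcd of all OTHER numbers (without N[2]=79): gcd([72, 84, 12]) = 12
The new gcd after any change is gcd(12, new_value).
This can be at most 12.
Since 12 > old gcd 1, the gcd CAN increase (e.g., set N[2] = 12).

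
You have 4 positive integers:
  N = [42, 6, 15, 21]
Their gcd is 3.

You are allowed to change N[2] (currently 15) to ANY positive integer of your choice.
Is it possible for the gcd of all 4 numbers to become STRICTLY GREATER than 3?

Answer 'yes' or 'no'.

Answer: no

Derivation:
Current gcd = 3
gcd of all OTHER numbers (without N[2]=15): gcd([42, 6, 21]) = 3
The new gcd after any change is gcd(3, new_value).
This can be at most 3.
Since 3 = old gcd 3, the gcd can only stay the same or decrease.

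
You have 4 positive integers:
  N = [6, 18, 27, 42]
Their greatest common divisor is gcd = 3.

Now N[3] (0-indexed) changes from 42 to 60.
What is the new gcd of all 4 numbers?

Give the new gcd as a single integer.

Numbers: [6, 18, 27, 42], gcd = 3
Change: index 3, 42 -> 60
gcd of the OTHER numbers (without index 3): gcd([6, 18, 27]) = 3
New gcd = gcd(g_others, new_val) = gcd(3, 60) = 3

Answer: 3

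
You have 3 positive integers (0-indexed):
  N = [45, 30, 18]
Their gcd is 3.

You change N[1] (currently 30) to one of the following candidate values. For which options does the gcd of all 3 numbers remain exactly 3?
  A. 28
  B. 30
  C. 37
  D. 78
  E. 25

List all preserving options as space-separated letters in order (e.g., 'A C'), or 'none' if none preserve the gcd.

Answer: B D

Derivation:
Old gcd = 3; gcd of others (without N[1]) = 9
New gcd for candidate v: gcd(9, v). Preserves old gcd iff gcd(9, v) = 3.
  Option A: v=28, gcd(9,28)=1 -> changes
  Option B: v=30, gcd(9,30)=3 -> preserves
  Option C: v=37, gcd(9,37)=1 -> changes
  Option D: v=78, gcd(9,78)=3 -> preserves
  Option E: v=25, gcd(9,25)=1 -> changes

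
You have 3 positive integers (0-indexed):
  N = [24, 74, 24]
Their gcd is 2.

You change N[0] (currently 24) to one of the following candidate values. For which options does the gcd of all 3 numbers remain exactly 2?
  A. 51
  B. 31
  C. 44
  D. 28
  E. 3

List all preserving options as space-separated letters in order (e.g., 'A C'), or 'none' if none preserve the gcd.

Answer: C D

Derivation:
Old gcd = 2; gcd of others (without N[0]) = 2
New gcd for candidate v: gcd(2, v). Preserves old gcd iff gcd(2, v) = 2.
  Option A: v=51, gcd(2,51)=1 -> changes
  Option B: v=31, gcd(2,31)=1 -> changes
  Option C: v=44, gcd(2,44)=2 -> preserves
  Option D: v=28, gcd(2,28)=2 -> preserves
  Option E: v=3, gcd(2,3)=1 -> changes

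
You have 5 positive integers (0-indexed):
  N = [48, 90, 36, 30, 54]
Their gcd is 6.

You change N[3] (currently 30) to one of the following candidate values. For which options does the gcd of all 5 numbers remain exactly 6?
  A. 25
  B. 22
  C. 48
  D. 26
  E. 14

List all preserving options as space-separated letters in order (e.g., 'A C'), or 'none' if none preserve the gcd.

Answer: C

Derivation:
Old gcd = 6; gcd of others (without N[3]) = 6
New gcd for candidate v: gcd(6, v). Preserves old gcd iff gcd(6, v) = 6.
  Option A: v=25, gcd(6,25)=1 -> changes
  Option B: v=22, gcd(6,22)=2 -> changes
  Option C: v=48, gcd(6,48)=6 -> preserves
  Option D: v=26, gcd(6,26)=2 -> changes
  Option E: v=14, gcd(6,14)=2 -> changes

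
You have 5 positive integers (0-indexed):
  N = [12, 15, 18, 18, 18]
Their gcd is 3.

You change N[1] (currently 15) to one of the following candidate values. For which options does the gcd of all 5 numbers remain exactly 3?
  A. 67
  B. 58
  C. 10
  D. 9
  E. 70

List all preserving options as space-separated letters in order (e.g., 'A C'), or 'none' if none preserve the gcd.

Answer: D

Derivation:
Old gcd = 3; gcd of others (without N[1]) = 6
New gcd for candidate v: gcd(6, v). Preserves old gcd iff gcd(6, v) = 3.
  Option A: v=67, gcd(6,67)=1 -> changes
  Option B: v=58, gcd(6,58)=2 -> changes
  Option C: v=10, gcd(6,10)=2 -> changes
  Option D: v=9, gcd(6,9)=3 -> preserves
  Option E: v=70, gcd(6,70)=2 -> changes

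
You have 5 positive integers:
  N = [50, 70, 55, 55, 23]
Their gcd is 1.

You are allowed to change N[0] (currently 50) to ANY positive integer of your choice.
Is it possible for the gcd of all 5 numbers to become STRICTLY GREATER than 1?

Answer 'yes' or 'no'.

Answer: no

Derivation:
Current gcd = 1
gcd of all OTHER numbers (without N[0]=50): gcd([70, 55, 55, 23]) = 1
The new gcd after any change is gcd(1, new_value).
This can be at most 1.
Since 1 = old gcd 1, the gcd can only stay the same or decrease.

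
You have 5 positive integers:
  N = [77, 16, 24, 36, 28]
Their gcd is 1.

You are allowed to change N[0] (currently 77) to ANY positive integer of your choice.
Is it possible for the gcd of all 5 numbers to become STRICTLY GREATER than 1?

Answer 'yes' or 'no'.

Current gcd = 1
gcd of all OTHER numbers (without N[0]=77): gcd([16, 24, 36, 28]) = 4
The new gcd after any change is gcd(4, new_value).
This can be at most 4.
Since 4 > old gcd 1, the gcd CAN increase (e.g., set N[0] = 4).

Answer: yes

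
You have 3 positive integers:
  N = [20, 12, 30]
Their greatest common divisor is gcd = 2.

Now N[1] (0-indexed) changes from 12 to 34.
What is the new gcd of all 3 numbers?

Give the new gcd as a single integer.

Answer: 2

Derivation:
Numbers: [20, 12, 30], gcd = 2
Change: index 1, 12 -> 34
gcd of the OTHER numbers (without index 1): gcd([20, 30]) = 10
New gcd = gcd(g_others, new_val) = gcd(10, 34) = 2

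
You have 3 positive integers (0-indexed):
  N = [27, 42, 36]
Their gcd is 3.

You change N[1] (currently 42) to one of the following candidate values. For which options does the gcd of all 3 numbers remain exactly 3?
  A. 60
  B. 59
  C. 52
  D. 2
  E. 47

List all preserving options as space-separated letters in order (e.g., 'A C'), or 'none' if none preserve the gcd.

Old gcd = 3; gcd of others (without N[1]) = 9
New gcd for candidate v: gcd(9, v). Preserves old gcd iff gcd(9, v) = 3.
  Option A: v=60, gcd(9,60)=3 -> preserves
  Option B: v=59, gcd(9,59)=1 -> changes
  Option C: v=52, gcd(9,52)=1 -> changes
  Option D: v=2, gcd(9,2)=1 -> changes
  Option E: v=47, gcd(9,47)=1 -> changes

Answer: A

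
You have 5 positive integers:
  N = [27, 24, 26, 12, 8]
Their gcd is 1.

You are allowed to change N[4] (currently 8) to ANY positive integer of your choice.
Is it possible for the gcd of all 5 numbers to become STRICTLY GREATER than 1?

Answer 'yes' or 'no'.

Answer: no

Derivation:
Current gcd = 1
gcd of all OTHER numbers (without N[4]=8): gcd([27, 24, 26, 12]) = 1
The new gcd after any change is gcd(1, new_value).
This can be at most 1.
Since 1 = old gcd 1, the gcd can only stay the same or decrease.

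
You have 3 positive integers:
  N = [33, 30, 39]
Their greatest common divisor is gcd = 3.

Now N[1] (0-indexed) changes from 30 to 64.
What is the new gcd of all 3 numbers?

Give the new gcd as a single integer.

Answer: 1

Derivation:
Numbers: [33, 30, 39], gcd = 3
Change: index 1, 30 -> 64
gcd of the OTHER numbers (without index 1): gcd([33, 39]) = 3
New gcd = gcd(g_others, new_val) = gcd(3, 64) = 1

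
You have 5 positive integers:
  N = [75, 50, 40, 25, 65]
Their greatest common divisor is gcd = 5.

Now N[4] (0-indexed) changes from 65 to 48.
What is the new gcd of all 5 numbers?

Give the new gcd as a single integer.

Numbers: [75, 50, 40, 25, 65], gcd = 5
Change: index 4, 65 -> 48
gcd of the OTHER numbers (without index 4): gcd([75, 50, 40, 25]) = 5
New gcd = gcd(g_others, new_val) = gcd(5, 48) = 1

Answer: 1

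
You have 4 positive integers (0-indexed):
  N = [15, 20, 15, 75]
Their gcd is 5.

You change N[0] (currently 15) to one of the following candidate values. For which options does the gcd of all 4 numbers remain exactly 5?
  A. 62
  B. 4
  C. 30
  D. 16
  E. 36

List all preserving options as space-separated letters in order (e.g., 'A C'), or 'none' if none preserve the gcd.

Answer: C

Derivation:
Old gcd = 5; gcd of others (without N[0]) = 5
New gcd for candidate v: gcd(5, v). Preserves old gcd iff gcd(5, v) = 5.
  Option A: v=62, gcd(5,62)=1 -> changes
  Option B: v=4, gcd(5,4)=1 -> changes
  Option C: v=30, gcd(5,30)=5 -> preserves
  Option D: v=16, gcd(5,16)=1 -> changes
  Option E: v=36, gcd(5,36)=1 -> changes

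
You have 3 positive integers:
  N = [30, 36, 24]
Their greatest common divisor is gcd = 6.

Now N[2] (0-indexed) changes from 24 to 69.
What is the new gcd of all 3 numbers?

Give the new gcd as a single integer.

Numbers: [30, 36, 24], gcd = 6
Change: index 2, 24 -> 69
gcd of the OTHER numbers (without index 2): gcd([30, 36]) = 6
New gcd = gcd(g_others, new_val) = gcd(6, 69) = 3

Answer: 3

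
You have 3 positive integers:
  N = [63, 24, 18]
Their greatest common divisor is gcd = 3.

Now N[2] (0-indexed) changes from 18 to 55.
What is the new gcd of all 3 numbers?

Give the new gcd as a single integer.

Numbers: [63, 24, 18], gcd = 3
Change: index 2, 18 -> 55
gcd of the OTHER numbers (without index 2): gcd([63, 24]) = 3
New gcd = gcd(g_others, new_val) = gcd(3, 55) = 1

Answer: 1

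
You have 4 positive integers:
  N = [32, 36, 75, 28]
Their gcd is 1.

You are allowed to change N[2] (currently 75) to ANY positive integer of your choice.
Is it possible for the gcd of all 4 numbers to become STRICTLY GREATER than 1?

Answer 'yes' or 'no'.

Current gcd = 1
gcd of all OTHER numbers (without N[2]=75): gcd([32, 36, 28]) = 4
The new gcd after any change is gcd(4, new_value).
This can be at most 4.
Since 4 > old gcd 1, the gcd CAN increase (e.g., set N[2] = 4).

Answer: yes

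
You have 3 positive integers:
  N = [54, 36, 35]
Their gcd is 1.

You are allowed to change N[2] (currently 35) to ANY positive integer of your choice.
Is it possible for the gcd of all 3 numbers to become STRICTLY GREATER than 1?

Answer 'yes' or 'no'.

Current gcd = 1
gcd of all OTHER numbers (without N[2]=35): gcd([54, 36]) = 18
The new gcd after any change is gcd(18, new_value).
This can be at most 18.
Since 18 > old gcd 1, the gcd CAN increase (e.g., set N[2] = 18).

Answer: yes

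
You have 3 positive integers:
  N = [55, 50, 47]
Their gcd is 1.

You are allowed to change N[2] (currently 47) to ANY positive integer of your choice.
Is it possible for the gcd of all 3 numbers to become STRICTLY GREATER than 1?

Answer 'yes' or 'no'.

Answer: yes

Derivation:
Current gcd = 1
gcd of all OTHER numbers (without N[2]=47): gcd([55, 50]) = 5
The new gcd after any change is gcd(5, new_value).
This can be at most 5.
Since 5 > old gcd 1, the gcd CAN increase (e.g., set N[2] = 5).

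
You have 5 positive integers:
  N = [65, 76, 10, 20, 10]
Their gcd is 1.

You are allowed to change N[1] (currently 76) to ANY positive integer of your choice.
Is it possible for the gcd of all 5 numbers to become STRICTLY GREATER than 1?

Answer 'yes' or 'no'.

Current gcd = 1
gcd of all OTHER numbers (without N[1]=76): gcd([65, 10, 20, 10]) = 5
The new gcd after any change is gcd(5, new_value).
This can be at most 5.
Since 5 > old gcd 1, the gcd CAN increase (e.g., set N[1] = 5).

Answer: yes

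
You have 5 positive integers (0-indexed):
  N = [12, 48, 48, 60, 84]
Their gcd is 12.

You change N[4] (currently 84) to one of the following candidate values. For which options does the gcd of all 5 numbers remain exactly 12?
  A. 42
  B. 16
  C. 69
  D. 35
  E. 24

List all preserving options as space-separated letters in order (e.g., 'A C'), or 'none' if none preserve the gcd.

Answer: E

Derivation:
Old gcd = 12; gcd of others (without N[4]) = 12
New gcd for candidate v: gcd(12, v). Preserves old gcd iff gcd(12, v) = 12.
  Option A: v=42, gcd(12,42)=6 -> changes
  Option B: v=16, gcd(12,16)=4 -> changes
  Option C: v=69, gcd(12,69)=3 -> changes
  Option D: v=35, gcd(12,35)=1 -> changes
  Option E: v=24, gcd(12,24)=12 -> preserves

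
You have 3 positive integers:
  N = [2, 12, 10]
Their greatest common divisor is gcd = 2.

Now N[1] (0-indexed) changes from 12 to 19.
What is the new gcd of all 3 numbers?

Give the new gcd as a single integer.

Answer: 1

Derivation:
Numbers: [2, 12, 10], gcd = 2
Change: index 1, 12 -> 19
gcd of the OTHER numbers (without index 1): gcd([2, 10]) = 2
New gcd = gcd(g_others, new_val) = gcd(2, 19) = 1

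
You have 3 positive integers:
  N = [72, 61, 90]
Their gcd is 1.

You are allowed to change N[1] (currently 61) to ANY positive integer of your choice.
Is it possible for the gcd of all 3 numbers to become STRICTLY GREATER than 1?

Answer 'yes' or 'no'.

Current gcd = 1
gcd of all OTHER numbers (without N[1]=61): gcd([72, 90]) = 18
The new gcd after any change is gcd(18, new_value).
This can be at most 18.
Since 18 > old gcd 1, the gcd CAN increase (e.g., set N[1] = 18).

Answer: yes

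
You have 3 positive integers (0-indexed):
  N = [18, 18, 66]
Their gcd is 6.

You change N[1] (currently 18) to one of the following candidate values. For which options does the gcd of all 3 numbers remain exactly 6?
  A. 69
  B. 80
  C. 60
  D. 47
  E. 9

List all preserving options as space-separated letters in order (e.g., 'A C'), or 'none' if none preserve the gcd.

Old gcd = 6; gcd of others (without N[1]) = 6
New gcd for candidate v: gcd(6, v). Preserves old gcd iff gcd(6, v) = 6.
  Option A: v=69, gcd(6,69)=3 -> changes
  Option B: v=80, gcd(6,80)=2 -> changes
  Option C: v=60, gcd(6,60)=6 -> preserves
  Option D: v=47, gcd(6,47)=1 -> changes
  Option E: v=9, gcd(6,9)=3 -> changes

Answer: C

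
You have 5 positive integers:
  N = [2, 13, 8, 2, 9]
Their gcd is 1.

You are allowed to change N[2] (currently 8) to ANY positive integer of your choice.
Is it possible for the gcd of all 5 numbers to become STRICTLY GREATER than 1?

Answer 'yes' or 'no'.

Current gcd = 1
gcd of all OTHER numbers (without N[2]=8): gcd([2, 13, 2, 9]) = 1
The new gcd after any change is gcd(1, new_value).
This can be at most 1.
Since 1 = old gcd 1, the gcd can only stay the same or decrease.

Answer: no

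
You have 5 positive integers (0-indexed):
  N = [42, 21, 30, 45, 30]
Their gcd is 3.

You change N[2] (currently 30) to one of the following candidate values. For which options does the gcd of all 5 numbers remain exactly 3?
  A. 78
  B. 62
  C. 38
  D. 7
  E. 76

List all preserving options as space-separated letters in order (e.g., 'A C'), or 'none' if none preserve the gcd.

Old gcd = 3; gcd of others (without N[2]) = 3
New gcd for candidate v: gcd(3, v). Preserves old gcd iff gcd(3, v) = 3.
  Option A: v=78, gcd(3,78)=3 -> preserves
  Option B: v=62, gcd(3,62)=1 -> changes
  Option C: v=38, gcd(3,38)=1 -> changes
  Option D: v=7, gcd(3,7)=1 -> changes
  Option E: v=76, gcd(3,76)=1 -> changes

Answer: A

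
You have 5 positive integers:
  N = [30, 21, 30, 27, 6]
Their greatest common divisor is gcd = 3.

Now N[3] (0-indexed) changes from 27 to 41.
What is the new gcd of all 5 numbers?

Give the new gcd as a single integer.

Numbers: [30, 21, 30, 27, 6], gcd = 3
Change: index 3, 27 -> 41
gcd of the OTHER numbers (without index 3): gcd([30, 21, 30, 6]) = 3
New gcd = gcd(g_others, new_val) = gcd(3, 41) = 1

Answer: 1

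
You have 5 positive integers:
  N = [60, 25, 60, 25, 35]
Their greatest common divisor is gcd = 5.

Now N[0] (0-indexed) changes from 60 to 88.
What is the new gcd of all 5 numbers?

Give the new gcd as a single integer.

Answer: 1

Derivation:
Numbers: [60, 25, 60, 25, 35], gcd = 5
Change: index 0, 60 -> 88
gcd of the OTHER numbers (without index 0): gcd([25, 60, 25, 35]) = 5
New gcd = gcd(g_others, new_val) = gcd(5, 88) = 1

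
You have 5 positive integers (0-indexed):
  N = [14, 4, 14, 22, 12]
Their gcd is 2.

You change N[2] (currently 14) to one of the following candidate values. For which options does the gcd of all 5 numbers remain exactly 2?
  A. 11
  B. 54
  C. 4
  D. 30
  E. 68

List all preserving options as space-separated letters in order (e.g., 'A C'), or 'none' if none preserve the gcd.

Old gcd = 2; gcd of others (without N[2]) = 2
New gcd for candidate v: gcd(2, v). Preserves old gcd iff gcd(2, v) = 2.
  Option A: v=11, gcd(2,11)=1 -> changes
  Option B: v=54, gcd(2,54)=2 -> preserves
  Option C: v=4, gcd(2,4)=2 -> preserves
  Option D: v=30, gcd(2,30)=2 -> preserves
  Option E: v=68, gcd(2,68)=2 -> preserves

Answer: B C D E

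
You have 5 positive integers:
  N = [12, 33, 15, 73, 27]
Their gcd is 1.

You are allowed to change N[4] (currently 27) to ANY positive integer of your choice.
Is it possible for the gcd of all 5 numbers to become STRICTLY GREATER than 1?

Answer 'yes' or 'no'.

Current gcd = 1
gcd of all OTHER numbers (without N[4]=27): gcd([12, 33, 15, 73]) = 1
The new gcd after any change is gcd(1, new_value).
This can be at most 1.
Since 1 = old gcd 1, the gcd can only stay the same or decrease.

Answer: no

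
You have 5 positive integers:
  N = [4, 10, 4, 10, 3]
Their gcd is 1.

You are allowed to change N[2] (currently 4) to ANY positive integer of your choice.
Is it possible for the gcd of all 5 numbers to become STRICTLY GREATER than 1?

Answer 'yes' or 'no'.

Current gcd = 1
gcd of all OTHER numbers (without N[2]=4): gcd([4, 10, 10, 3]) = 1
The new gcd after any change is gcd(1, new_value).
This can be at most 1.
Since 1 = old gcd 1, the gcd can only stay the same or decrease.

Answer: no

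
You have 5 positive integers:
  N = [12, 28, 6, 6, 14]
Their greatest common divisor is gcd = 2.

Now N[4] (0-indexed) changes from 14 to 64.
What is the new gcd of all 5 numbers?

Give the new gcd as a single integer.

Answer: 2

Derivation:
Numbers: [12, 28, 6, 6, 14], gcd = 2
Change: index 4, 14 -> 64
gcd of the OTHER numbers (without index 4): gcd([12, 28, 6, 6]) = 2
New gcd = gcd(g_others, new_val) = gcd(2, 64) = 2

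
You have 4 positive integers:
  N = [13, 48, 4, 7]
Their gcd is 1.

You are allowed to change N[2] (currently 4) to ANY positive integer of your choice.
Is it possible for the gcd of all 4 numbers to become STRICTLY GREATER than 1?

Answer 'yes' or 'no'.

Current gcd = 1
gcd of all OTHER numbers (without N[2]=4): gcd([13, 48, 7]) = 1
The new gcd after any change is gcd(1, new_value).
This can be at most 1.
Since 1 = old gcd 1, the gcd can only stay the same or decrease.

Answer: no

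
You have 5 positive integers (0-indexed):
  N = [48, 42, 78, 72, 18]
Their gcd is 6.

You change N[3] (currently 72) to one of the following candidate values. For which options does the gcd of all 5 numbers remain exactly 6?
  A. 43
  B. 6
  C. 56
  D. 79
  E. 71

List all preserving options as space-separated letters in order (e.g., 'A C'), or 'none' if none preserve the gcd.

Old gcd = 6; gcd of others (without N[3]) = 6
New gcd for candidate v: gcd(6, v). Preserves old gcd iff gcd(6, v) = 6.
  Option A: v=43, gcd(6,43)=1 -> changes
  Option B: v=6, gcd(6,6)=6 -> preserves
  Option C: v=56, gcd(6,56)=2 -> changes
  Option D: v=79, gcd(6,79)=1 -> changes
  Option E: v=71, gcd(6,71)=1 -> changes

Answer: B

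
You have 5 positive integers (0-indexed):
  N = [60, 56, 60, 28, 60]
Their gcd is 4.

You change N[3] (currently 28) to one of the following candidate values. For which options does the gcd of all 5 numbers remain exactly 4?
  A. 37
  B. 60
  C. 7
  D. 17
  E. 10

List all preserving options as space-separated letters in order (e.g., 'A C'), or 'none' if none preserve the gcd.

Answer: B

Derivation:
Old gcd = 4; gcd of others (without N[3]) = 4
New gcd for candidate v: gcd(4, v). Preserves old gcd iff gcd(4, v) = 4.
  Option A: v=37, gcd(4,37)=1 -> changes
  Option B: v=60, gcd(4,60)=4 -> preserves
  Option C: v=7, gcd(4,7)=1 -> changes
  Option D: v=17, gcd(4,17)=1 -> changes
  Option E: v=10, gcd(4,10)=2 -> changes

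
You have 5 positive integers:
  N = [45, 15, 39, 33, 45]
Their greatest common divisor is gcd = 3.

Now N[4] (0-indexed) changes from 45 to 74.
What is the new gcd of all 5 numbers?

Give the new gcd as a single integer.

Numbers: [45, 15, 39, 33, 45], gcd = 3
Change: index 4, 45 -> 74
gcd of the OTHER numbers (without index 4): gcd([45, 15, 39, 33]) = 3
New gcd = gcd(g_others, new_val) = gcd(3, 74) = 1

Answer: 1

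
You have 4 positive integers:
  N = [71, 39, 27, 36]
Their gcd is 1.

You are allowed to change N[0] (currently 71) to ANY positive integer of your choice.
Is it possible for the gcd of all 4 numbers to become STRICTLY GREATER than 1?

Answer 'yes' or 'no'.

Current gcd = 1
gcd of all OTHER numbers (without N[0]=71): gcd([39, 27, 36]) = 3
The new gcd after any change is gcd(3, new_value).
This can be at most 3.
Since 3 > old gcd 1, the gcd CAN increase (e.g., set N[0] = 3).

Answer: yes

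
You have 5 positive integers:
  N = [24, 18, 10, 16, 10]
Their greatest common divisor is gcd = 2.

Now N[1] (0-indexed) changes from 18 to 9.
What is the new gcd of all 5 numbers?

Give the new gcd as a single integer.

Numbers: [24, 18, 10, 16, 10], gcd = 2
Change: index 1, 18 -> 9
gcd of the OTHER numbers (without index 1): gcd([24, 10, 16, 10]) = 2
New gcd = gcd(g_others, new_val) = gcd(2, 9) = 1

Answer: 1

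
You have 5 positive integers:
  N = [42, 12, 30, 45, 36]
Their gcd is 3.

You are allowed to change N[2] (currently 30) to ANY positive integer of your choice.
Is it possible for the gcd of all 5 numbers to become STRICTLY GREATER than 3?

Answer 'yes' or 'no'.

Answer: no

Derivation:
Current gcd = 3
gcd of all OTHER numbers (without N[2]=30): gcd([42, 12, 45, 36]) = 3
The new gcd after any change is gcd(3, new_value).
This can be at most 3.
Since 3 = old gcd 3, the gcd can only stay the same or decrease.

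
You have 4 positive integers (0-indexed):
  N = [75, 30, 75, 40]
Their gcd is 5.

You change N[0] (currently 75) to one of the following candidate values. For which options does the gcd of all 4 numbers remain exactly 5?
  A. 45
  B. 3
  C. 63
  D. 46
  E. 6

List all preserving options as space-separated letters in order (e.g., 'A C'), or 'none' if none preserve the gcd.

Old gcd = 5; gcd of others (without N[0]) = 5
New gcd for candidate v: gcd(5, v). Preserves old gcd iff gcd(5, v) = 5.
  Option A: v=45, gcd(5,45)=5 -> preserves
  Option B: v=3, gcd(5,3)=1 -> changes
  Option C: v=63, gcd(5,63)=1 -> changes
  Option D: v=46, gcd(5,46)=1 -> changes
  Option E: v=6, gcd(5,6)=1 -> changes

Answer: A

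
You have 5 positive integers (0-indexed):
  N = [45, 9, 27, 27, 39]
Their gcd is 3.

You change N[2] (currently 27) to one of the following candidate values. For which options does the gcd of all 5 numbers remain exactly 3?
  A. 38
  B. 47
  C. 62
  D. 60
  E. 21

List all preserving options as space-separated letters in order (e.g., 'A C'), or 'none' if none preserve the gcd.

Old gcd = 3; gcd of others (without N[2]) = 3
New gcd for candidate v: gcd(3, v). Preserves old gcd iff gcd(3, v) = 3.
  Option A: v=38, gcd(3,38)=1 -> changes
  Option B: v=47, gcd(3,47)=1 -> changes
  Option C: v=62, gcd(3,62)=1 -> changes
  Option D: v=60, gcd(3,60)=3 -> preserves
  Option E: v=21, gcd(3,21)=3 -> preserves

Answer: D E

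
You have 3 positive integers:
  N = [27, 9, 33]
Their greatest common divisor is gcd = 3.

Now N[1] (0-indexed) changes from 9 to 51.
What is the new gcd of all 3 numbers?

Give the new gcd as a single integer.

Answer: 3

Derivation:
Numbers: [27, 9, 33], gcd = 3
Change: index 1, 9 -> 51
gcd of the OTHER numbers (without index 1): gcd([27, 33]) = 3
New gcd = gcd(g_others, new_val) = gcd(3, 51) = 3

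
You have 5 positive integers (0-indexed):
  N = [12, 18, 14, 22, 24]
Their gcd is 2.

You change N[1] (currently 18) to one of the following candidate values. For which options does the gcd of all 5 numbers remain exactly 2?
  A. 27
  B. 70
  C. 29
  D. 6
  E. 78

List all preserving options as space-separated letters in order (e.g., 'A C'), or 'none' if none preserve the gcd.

Answer: B D E

Derivation:
Old gcd = 2; gcd of others (without N[1]) = 2
New gcd for candidate v: gcd(2, v). Preserves old gcd iff gcd(2, v) = 2.
  Option A: v=27, gcd(2,27)=1 -> changes
  Option B: v=70, gcd(2,70)=2 -> preserves
  Option C: v=29, gcd(2,29)=1 -> changes
  Option D: v=6, gcd(2,6)=2 -> preserves
  Option E: v=78, gcd(2,78)=2 -> preserves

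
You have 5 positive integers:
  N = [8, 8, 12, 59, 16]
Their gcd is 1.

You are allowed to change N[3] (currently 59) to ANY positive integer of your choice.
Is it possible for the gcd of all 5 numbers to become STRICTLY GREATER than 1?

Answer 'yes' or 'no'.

Answer: yes

Derivation:
Current gcd = 1
gcd of all OTHER numbers (without N[3]=59): gcd([8, 8, 12, 16]) = 4
The new gcd after any change is gcd(4, new_value).
This can be at most 4.
Since 4 > old gcd 1, the gcd CAN increase (e.g., set N[3] = 4).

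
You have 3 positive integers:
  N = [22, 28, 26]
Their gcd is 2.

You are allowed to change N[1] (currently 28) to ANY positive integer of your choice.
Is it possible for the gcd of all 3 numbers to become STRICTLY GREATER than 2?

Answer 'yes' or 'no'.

Current gcd = 2
gcd of all OTHER numbers (without N[1]=28): gcd([22, 26]) = 2
The new gcd after any change is gcd(2, new_value).
This can be at most 2.
Since 2 = old gcd 2, the gcd can only stay the same or decrease.

Answer: no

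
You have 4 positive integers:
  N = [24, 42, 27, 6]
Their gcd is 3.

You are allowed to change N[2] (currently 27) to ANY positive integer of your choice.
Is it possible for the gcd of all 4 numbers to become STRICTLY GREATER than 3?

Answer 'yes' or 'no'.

Answer: yes

Derivation:
Current gcd = 3
gcd of all OTHER numbers (without N[2]=27): gcd([24, 42, 6]) = 6
The new gcd after any change is gcd(6, new_value).
This can be at most 6.
Since 6 > old gcd 3, the gcd CAN increase (e.g., set N[2] = 6).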